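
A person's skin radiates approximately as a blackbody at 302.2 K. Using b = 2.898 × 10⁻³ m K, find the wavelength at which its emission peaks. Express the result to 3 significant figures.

Wien's displacement law: λ_max = b/T = (2.898×10⁻³ m·K)/(302.2 K) = 9.590×10⁻⁶ m.
That is 9.59 μm, in the infrared range.

λ_max ≈ 9.59 μm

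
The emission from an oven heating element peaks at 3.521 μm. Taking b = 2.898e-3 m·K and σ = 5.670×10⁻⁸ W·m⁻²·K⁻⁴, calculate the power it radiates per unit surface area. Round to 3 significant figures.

Wien's law: T = b/λ_max = 2.898×10⁻³/3.521×10⁻⁶ = 823.062 K.
Then I = σT⁴ = 5.670×10⁻⁸×(823.062)⁴ = 2.60×10⁴ W/m².

I ≈ 2.60×10⁴ W/m²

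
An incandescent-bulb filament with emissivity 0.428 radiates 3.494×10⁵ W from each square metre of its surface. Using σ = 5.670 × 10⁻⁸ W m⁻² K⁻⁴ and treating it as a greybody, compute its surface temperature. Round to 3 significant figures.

I = εσT⁴, so T = (I/εσ)^(1/4) = (3.494×10⁵/(0.428×5.670×10⁻⁸))^(1/4) = 1.95×10³ K.

T ≈ 1.95×10³ K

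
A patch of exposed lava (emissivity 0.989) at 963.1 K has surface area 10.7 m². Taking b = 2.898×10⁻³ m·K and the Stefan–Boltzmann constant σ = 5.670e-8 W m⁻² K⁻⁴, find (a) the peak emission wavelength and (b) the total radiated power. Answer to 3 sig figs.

(a) λ_max = b/T = 2.898×10⁻³/963.1 = 3.009×10⁻⁶ m = 3.01 μm.
Area A = 10.7 m².
(b) P = εσAT⁴ = 0.989×5.670×10⁻⁸×10.7×(963.1)⁴ = 5.16×10⁵ W.

λ_max ≈ 3.01 μm; P ≈ 5.16×10⁵ W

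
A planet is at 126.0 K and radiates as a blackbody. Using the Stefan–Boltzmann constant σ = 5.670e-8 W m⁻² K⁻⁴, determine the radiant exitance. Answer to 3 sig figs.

I ≈ 14.3 W/m²

Stefan–Boltzmann: I = σT⁴ = 5.670×10⁻⁸ × (126.0)⁴ = 14.3 W/m².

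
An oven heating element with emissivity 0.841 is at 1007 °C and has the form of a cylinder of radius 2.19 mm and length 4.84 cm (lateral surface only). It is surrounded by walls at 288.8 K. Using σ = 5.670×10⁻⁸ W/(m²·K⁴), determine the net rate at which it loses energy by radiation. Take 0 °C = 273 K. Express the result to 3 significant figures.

Net loss ≈ 85.0 W

T = 1007 °C + 273 = 1280 K.
Lateral area A = 2πrL = 2π×2.19×10⁻³×0.0484 = 6.65993×10⁻⁴ m².
Net radiated power P_net = εσA(T⁴ − T₀⁴) = 0.841×5.670×10⁻⁸×6.65993×10⁻⁴×(1280⁴ − 288.8⁴).
T⁴ − T₀⁴ = 2.68435×10¹² − 6.95647×10⁹ = 2.67739×10¹² K⁴, so P_net = 85.0 W.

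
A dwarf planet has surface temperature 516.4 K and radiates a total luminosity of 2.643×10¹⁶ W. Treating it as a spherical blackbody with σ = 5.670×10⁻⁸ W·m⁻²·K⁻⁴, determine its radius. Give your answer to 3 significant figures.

R ≈ 7.22×10⁵ m

L = 4πR²σT⁴ ⇒ R = √(L/(4πσT⁴)).
σT⁴ = 4032.07 W/m², so R = √(2.643×10¹⁶/(4π×4032.07)) = 7.22×10⁵ m.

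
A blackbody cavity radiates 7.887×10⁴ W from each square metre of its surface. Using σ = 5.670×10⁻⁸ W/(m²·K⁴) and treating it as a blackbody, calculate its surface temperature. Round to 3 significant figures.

I = σT⁴, so T = (I/σ)^(1/4) = (7.887×10⁴/(5.670×10⁻⁸))^(1/4) = 1.09×10³ K.

T ≈ 1.09×10³ K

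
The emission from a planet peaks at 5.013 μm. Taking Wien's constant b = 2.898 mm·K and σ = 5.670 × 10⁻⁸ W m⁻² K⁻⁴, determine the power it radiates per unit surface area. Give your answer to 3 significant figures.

Wien's law: T = b/λ_max = 2.898×10⁻³/5.013×10⁻⁶ = 578.097 K.
Then I = σT⁴ = 5.670×10⁻⁸×(578.097)⁴ = 6.33×10³ W/m².

I ≈ 6.33×10³ W/m²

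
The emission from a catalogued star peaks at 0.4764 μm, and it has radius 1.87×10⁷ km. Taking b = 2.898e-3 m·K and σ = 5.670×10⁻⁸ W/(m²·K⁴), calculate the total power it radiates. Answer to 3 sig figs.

Wien's law: T = b/λ_max = 2.898×10⁻³/4.764×10⁻⁷ = 6083.12 K.
Surface area A = 4πR² = 4π(1.87×10¹⁰ m)² = 4.39433×10²¹ m².
Then P = σAT⁴ = 5.670×10⁻⁸×4.39433×10²¹×(6083.12)⁴ = 3.41×10²⁹ W.

P ≈ 3.41×10²⁹ W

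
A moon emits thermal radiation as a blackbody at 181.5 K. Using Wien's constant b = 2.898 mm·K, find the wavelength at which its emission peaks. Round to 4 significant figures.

Wien's displacement law: λ_max = b/T = (2.898×10⁻³ m·K)/(181.5 K) = 1.5967×10⁻⁵ m.
That is 15.97 μm, in the infrared range.

λ_max ≈ 15.97 μm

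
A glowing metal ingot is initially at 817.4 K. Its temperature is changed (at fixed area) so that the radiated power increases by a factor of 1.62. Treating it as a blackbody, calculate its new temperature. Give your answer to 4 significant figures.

P ∝ T⁴, so T₂/T₁ = (P₂/P₁)^(1/4) = (1.62)^(1/4) = 1.12818.
T₂ = 817.4 × 1.12818 = 922.2 K.

T₂ ≈ 922.2 K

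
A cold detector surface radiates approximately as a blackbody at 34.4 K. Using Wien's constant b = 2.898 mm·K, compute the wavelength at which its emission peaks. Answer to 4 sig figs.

λ_max ≈ 84.24 μm

Wien's displacement law: λ_max = b/T = (2.898×10⁻³ m·K)/(34.4 K) = 8.4244×10⁻⁵ m.
That is 84.24 μm, in the infrared range.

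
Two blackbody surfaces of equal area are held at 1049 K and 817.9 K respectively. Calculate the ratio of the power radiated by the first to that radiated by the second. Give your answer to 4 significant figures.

With equal areas, P₁/P₂ = (T₁/T₂)⁴ = (1049/817.9)⁴ = 2.706.

P₁/P₂ ≈ 2.706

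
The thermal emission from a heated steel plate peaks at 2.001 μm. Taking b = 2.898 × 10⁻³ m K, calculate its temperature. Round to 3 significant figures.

T ≈ 1.45×10³ K

Wien's law gives T = b/λ_max = (2.898×10⁻³ m·K)/(2.001×10⁻⁶ m) = 1.45×10³ K.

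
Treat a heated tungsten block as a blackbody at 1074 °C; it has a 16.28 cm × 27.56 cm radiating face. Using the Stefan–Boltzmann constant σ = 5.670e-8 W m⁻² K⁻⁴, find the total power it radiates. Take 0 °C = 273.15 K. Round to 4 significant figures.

P ≈ 8379 W

T = 1074 °C + 273.15 = 1347.15 K.
Area A = 0.1628 × 0.2756 = 0.0448677 m².
P = σAT⁴ = 5.670×10⁻⁸ × 0.0448677 × (1347.15)⁴ = 8379 W.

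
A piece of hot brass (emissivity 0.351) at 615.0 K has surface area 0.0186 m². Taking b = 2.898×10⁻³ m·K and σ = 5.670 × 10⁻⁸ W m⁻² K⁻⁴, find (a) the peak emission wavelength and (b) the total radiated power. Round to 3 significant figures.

(a) λ_max = b/T = 2.898×10⁻³/615.0 = 4.712×10⁻⁶ m = 4.71 μm.
Area A = 0.0186 m².
(b) P = εσAT⁴ = 0.351×5.670×10⁻⁸×0.0186×(615.0)⁴ = 53.0 W.

λ_max ≈ 4.71 μm; P ≈ 53.0 W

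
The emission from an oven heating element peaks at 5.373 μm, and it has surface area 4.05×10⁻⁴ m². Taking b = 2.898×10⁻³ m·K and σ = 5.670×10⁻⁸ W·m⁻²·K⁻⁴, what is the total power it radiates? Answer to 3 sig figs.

Wien's law: T = b/λ_max = 2.898×10⁻³/5.373×10⁻⁶ = 539.363 K.
Area A = 4.05×10⁻⁴ m².
Then P = σAT⁴ = 5.670×10⁻⁸×4.05×10⁻⁴×(539.363)⁴ = 1.94 W.

P ≈ 1.94 W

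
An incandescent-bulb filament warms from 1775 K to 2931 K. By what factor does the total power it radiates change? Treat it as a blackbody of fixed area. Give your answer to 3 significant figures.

P₂/P₁ ≈ 7.43

P ∝ T⁴, so P₂/P₁ = (T₂/T₁)⁴ = (2931/1775)⁴ = (1.65127)⁴ = 7.43.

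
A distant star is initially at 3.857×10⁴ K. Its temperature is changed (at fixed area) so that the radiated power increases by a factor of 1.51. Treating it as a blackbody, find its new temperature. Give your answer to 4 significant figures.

T₂ ≈ 4.276×10⁴ K

P ∝ T⁴, so T₂/T₁ = (P₂/P₁)^(1/4) = (1.51)^(1/4) = 1.10852.
T₂ = 3.857×10⁴ × 1.10852 = 4.276×10⁴ K.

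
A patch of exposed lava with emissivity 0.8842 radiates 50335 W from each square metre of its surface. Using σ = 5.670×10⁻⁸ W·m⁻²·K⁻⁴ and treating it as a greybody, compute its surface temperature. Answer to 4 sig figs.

I = εσT⁴, so T = (I/εσ)^(1/4) = (50335/(0.8842×5.670×10⁻⁸))^(1/4) = 1001 K.

T ≈ 1001 K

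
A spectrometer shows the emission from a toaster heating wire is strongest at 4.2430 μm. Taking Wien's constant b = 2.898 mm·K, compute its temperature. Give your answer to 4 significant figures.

Wien's law gives T = b/λ_max = (2.898×10⁻³ m·K)/(4.2430×10⁻⁶ m) = 683.0 K.

T ≈ 683.0 K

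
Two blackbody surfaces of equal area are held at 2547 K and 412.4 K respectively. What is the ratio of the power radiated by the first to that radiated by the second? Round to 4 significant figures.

P₁/P₂ ≈ 1455

With equal areas, P₁/P₂ = (T₁/T₂)⁴ = (2547/412.4)⁴ = 1455.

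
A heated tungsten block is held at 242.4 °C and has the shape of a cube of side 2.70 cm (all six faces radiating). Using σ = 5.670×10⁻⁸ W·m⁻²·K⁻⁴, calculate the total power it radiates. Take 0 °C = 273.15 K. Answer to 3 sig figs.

T = 242.4 °C + 273.15 = 515.55 K.
Area A = 6s² = 6×(0.0270 m)² = 4.374×10⁻³ m².
P = σAT⁴ = 5.670×10⁻⁸ × 4.374×10⁻³ × (515.55)⁴ = 17.5 W.

P ≈ 17.5 W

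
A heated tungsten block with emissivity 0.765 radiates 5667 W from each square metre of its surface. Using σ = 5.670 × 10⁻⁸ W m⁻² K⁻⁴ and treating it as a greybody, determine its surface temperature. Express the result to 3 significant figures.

T ≈ 601 K

I = εσT⁴, so T = (I/εσ)^(1/4) = (5667/(0.765×5.670×10⁻⁸))^(1/4) = 601 K.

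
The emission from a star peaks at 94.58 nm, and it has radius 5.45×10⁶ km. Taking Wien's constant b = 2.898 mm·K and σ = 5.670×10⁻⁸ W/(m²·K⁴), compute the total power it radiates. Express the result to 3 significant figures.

P ≈ 1.87×10³¹ W

Wien's law: T = b/λ_max = 2.898×10⁻³/9.458×10⁻⁸ = 30640.7 K.
Surface area A = 4πR² = 4π(5.45×10⁹ m)² = 3.73253×10²⁰ m².
Then P = σAT⁴ = 5.670×10⁻⁸×3.73253×10²⁰×(30640.7)⁴ = 1.87×10³¹ W.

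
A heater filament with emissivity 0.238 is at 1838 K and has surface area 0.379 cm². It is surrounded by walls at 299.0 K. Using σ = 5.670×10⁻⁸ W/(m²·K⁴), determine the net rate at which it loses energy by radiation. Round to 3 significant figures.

Net loss ≈ 5.83 W

Area A = 0.379 cm² = 3.79×10⁻⁵ m².
Net radiated power P_net = εσA(T⁴ − T₀⁴) = 0.238×5.670×10⁻⁸×3.79×10⁻⁵×(1838⁴ − 299.0⁴).
T⁴ − T₀⁴ = 1.14125×10¹³ − 7.99254×10⁹ = 1.14045×10¹³ K⁴, so P_net = 5.83 W.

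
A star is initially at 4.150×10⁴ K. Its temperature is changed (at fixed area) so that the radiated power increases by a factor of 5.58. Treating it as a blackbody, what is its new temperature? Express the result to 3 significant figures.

P ∝ T⁴, so T₂/T₁ = (P₂/P₁)^(1/4) = (5.58)^(1/4) = 1.53695.
T₂ = 4.150×10⁴ × 1.53695 = 6.38×10⁴ K.

T₂ ≈ 6.38×10⁴ K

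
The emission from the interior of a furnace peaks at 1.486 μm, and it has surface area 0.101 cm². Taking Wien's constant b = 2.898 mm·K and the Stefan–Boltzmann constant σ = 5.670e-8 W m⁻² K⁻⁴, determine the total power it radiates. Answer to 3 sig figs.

P ≈ 8.28 W

Wien's law: T = b/λ_max = 2.898×10⁻³/1.486×10⁻⁶ = 1950.20 K.
Area A = 0.101 cm² = 1.01×10⁻⁵ m².
Then P = σAT⁴ = 5.670×10⁻⁸×1.01×10⁻⁵×(1950.20)⁴ = 8.28 W.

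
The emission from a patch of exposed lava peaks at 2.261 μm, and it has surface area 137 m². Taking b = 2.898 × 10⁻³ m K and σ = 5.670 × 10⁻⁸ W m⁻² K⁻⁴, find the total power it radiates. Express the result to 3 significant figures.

P ≈ 2.10×10⁷ W

Wien's law: T = b/λ_max = 2.898×10⁻³/2.261×10⁻⁶ = 1281.73 K.
Area A = 137 m².
Then P = σAT⁴ = 5.670×10⁻⁸×137×(1281.73)⁴ = 2.10×10⁷ W.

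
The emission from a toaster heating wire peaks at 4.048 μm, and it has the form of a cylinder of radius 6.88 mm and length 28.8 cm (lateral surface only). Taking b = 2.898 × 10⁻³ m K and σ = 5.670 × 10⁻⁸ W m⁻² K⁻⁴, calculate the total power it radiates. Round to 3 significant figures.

Wien's law: T = b/λ_max = 2.898×10⁻³/4.048×10⁻⁶ = 715.909 K.
Lateral area A = 2πrL = 2π×6.88×10⁻³×0.288 = 0.0124498 m².
Then P = σAT⁴ = 5.670×10⁻⁸×0.0124498×(715.909)⁴ = 185 W.

P ≈ 185 W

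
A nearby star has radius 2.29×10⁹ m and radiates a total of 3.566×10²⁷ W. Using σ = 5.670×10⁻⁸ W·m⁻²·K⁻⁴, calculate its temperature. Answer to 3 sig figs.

Surface area A = 4πR² = 4π(2.29×10⁹ m)² = 6.58993×10¹⁹ m².
P = σAT⁴ ⇒ T = (P/(σA))^(1/4) = (3.566×10²⁷/(5.670×10⁻⁸×6.58993×10¹⁹))^(1/4) = 5.56×10³ K.

T ≈ 5.56×10³ K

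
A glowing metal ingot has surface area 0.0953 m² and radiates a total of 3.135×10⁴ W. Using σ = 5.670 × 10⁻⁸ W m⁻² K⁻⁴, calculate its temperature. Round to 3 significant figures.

Area A = 0.0953 m².
P = σAT⁴ ⇒ T = (P/(σA))^(1/4) = (3.135×10⁴/(5.670×10⁻⁸×0.0953))^(1/4) = 1.55×10³ K.

T ≈ 1.55×10³ K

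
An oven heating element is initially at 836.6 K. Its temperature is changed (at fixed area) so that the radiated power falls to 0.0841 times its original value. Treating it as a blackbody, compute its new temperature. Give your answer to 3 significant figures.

P ∝ T⁴, so T₂/T₁ = (P₂/P₁)^(1/4) = (0.0841)^(1/4) = 0.538516.
T₂ = 836.6 × 0.538516 = 451 K.

T₂ ≈ 451 K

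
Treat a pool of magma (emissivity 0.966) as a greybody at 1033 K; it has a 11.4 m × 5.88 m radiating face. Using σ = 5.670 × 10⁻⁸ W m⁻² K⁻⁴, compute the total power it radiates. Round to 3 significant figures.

P ≈ 4.18×10⁶ W

Area A = 11.4 × 5.88 = 67.032 m².
P = εσAT⁴ = 0.966 × 5.670×10⁻⁸ × 67.032 × (1033)⁴ = 4.18×10⁶ W.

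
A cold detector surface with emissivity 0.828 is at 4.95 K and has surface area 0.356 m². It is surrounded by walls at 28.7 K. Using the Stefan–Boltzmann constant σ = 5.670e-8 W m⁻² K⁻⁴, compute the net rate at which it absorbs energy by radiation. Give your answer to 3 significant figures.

Net gain ≈ 0.0113 W

Area A = 0.356 m².
Net radiated power P_net = εσA(T⁴ − T₀⁴) = 0.828×5.670×10⁻⁸×0.356×(4.95⁴ − 28.7⁴).
T⁴ − T₀⁴ = 600.373 − 6.78465×10⁵ = -6.77865×10⁵ K⁴, so P_net = -0.0113 W — negative, meaning a net gain of 0.0113 W.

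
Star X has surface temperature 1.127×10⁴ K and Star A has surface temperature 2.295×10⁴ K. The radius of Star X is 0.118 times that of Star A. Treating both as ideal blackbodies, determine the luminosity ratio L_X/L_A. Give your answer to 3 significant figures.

L ∝ R²T⁴, so L_X/L_A = (R_X/R_A)²(T_X/T_A)⁴ = (0.118)² × (1.127×10⁴/2.295×10⁴)⁴ = 0.013924 × 0.0581520 = 8.10×10⁻⁴.

L_X/L_A ≈ 8.10×10⁻⁴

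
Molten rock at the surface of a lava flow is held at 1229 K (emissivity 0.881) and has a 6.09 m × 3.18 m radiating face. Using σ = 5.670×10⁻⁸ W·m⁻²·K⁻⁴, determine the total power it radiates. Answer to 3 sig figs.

Area A = 6.09 × 3.18 = 19.3662 m².
P = εσAT⁴ = 0.881 × 5.670×10⁻⁸ × 19.3662 × (1229)⁴ = 2.21×10⁶ W.

P ≈ 2.21×10⁶ W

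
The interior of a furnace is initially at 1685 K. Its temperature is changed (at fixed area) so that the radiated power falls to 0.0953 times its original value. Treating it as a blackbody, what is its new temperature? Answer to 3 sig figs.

P ∝ T⁴, so T₂/T₁ = (P₂/P₁)^(1/4) = (0.0953)^(1/4) = 0.555614.
T₂ = 1685 × 0.555614 = 936 K.

T₂ ≈ 936 K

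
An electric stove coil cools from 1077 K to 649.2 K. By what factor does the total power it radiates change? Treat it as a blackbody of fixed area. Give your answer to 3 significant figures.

P ∝ T⁴, so P₂/P₁ = (T₂/T₁)⁴ = (649.2/1077)⁴ = (0.602786)⁴ = 0.132.

P₂/P₁ ≈ 0.132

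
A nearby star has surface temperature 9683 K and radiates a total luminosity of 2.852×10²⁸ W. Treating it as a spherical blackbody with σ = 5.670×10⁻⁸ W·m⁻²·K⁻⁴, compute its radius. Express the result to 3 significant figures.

R ≈ 2.13×10⁹ m

L = 4πR²σT⁴ ⇒ R = √(L/(4πσT⁴)).
σT⁴ = 4.98451×10⁸ W/m², so R = √(2.852×10²⁸/(4π×4.98451×10⁸)) = 2.13×10⁹ m.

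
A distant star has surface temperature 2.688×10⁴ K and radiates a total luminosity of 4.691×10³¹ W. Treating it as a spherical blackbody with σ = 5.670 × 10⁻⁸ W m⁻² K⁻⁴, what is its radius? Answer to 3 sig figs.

L = 4πR²σT⁴ ⇒ R = √(L/(4πσT⁴)).
σT⁴ = 2.96006×10¹⁰ W/m², so R = √(4.691×10³¹/(4π×2.96006×10¹⁰)) = 1.12×10¹⁰ m.

R ≈ 1.12×10¹⁰ m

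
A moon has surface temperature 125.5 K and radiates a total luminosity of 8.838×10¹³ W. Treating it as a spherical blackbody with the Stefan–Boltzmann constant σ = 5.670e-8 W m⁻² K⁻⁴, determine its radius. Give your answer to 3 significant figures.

R ≈ 7.07×10⁵ m

L = 4πR²σT⁴ ⇒ R = √(L/(4πσT⁴)).
σT⁴ = 14.0656 W/m², so R = √(8.838×10¹³/(4π×14.0656)) = 7.07×10⁵ m.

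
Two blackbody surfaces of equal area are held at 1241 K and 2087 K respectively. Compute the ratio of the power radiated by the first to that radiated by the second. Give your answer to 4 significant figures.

With equal areas, P₁/P₂ = (T₁/T₂)⁴ = (1241/2087)⁴ = 0.1250.

P₁/P₂ ≈ 0.1250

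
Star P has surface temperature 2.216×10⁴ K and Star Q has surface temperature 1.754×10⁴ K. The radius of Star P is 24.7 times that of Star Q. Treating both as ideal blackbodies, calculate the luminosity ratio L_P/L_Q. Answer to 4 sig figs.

L ∝ R²T⁴, so L_P/L_Q = (R_P/R_Q)²(T_P/T_Q)⁴ = (24.7)² × (2.216×10⁴/1.754×10⁴)⁴ = 610.09 × 2.54777 = 1554.

L_P/L_Q ≈ 1554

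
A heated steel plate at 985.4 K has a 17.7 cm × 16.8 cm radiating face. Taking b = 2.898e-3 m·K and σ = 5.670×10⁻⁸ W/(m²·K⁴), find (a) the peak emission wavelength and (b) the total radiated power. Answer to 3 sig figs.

λ_max ≈ 2.94×10³ nm; P ≈ 1.59×10³ W

(a) λ_max = b/T = 2.898×10⁻³/985.4 = 2.941×10⁻⁶ m = 2.94×10³ nm.
Area A = 0.177 × 0.168 = 0.029736 m².
(b) P = σAT⁴ = 5.670×10⁻⁸×0.029736×(985.4)⁴ = 1.59×10³ W.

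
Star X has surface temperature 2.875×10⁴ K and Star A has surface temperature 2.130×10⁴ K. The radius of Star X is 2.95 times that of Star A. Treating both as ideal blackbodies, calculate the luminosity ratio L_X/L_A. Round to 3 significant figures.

L_X/L_A ≈ 28.9

L ∝ R²T⁴, so L_X/L_A = (R_X/R_A)²(T_X/T_A)⁴ = (2.95)² × (2.875×10⁴/2.130×10⁴)⁴ = 8.7025 × 3.31920 = 28.9.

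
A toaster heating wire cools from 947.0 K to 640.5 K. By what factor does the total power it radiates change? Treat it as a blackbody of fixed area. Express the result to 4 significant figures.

P ∝ T⁴, so P₂/P₁ = (T₂/T₁)⁴ = (640.5/947.0)⁴ = (0.676346)⁴ = 0.2093.

P₂/P₁ ≈ 0.2093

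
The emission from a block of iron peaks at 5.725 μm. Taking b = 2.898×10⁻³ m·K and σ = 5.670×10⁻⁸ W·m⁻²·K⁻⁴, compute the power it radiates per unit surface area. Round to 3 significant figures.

Wien's law: T = b/λ_max = 2.898×10⁻³/5.725×10⁻⁶ = 506.201 K.
Then I = σT⁴ = 5.670×10⁻⁸×(506.201)⁴ = 3.72×10³ W/m².

I ≈ 3.72×10³ W/m²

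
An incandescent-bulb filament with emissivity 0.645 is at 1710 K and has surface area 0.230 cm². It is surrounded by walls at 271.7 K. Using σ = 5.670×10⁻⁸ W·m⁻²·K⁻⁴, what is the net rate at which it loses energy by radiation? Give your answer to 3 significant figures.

Area A = 0.230 cm² = 2.30×10⁻⁵ m².
Net radiated power P_net = εσA(T⁴ − T₀⁴) = 0.645×5.670×10⁻⁸×2.30×10⁻⁵×(1710⁴ − 271.7⁴).
T⁴ − T₀⁴ = 8.55036×10¹² − 5.44952×10⁹ = 8.54491×10¹² K⁴, so P_net = 7.19 W.

Net loss ≈ 7.19 W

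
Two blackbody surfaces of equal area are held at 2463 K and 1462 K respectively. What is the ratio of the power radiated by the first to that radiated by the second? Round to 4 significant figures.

P₁/P₂ ≈ 8.055

With equal areas, P₁/P₂ = (T₁/T₂)⁴ = (2463/1462)⁴ = 8.055.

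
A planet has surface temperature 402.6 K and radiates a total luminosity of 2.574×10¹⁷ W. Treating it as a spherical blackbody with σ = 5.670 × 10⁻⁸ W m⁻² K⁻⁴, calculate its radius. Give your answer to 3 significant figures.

L = 4πR²σT⁴ ⇒ R = √(L/(4πσT⁴)).
σT⁴ = 1489.63 W/m², so R = √(2.574×10¹⁷/(4π×1489.63)) = 3.71×10⁶ m.

R ≈ 3.71×10⁶ m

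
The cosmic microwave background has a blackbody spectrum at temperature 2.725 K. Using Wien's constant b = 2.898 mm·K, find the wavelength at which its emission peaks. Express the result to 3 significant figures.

Wien's displacement law: λ_max = b/T = (2.898×10⁻³ m·K)/(2.725 K) = 1.063×10⁻³ m.
That is 1.06×10⁻³ m, in the microwave range.

λ_max ≈ 1.06×10⁻³ m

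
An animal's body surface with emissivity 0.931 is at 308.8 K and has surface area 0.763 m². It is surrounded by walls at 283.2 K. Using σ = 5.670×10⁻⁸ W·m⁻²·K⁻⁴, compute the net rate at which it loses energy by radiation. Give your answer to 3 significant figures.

Net loss ≈ 107 W

Area A = 0.763 m².
Net radiated power P_net = εσA(T⁴ − T₀⁴) = 0.931×5.670×10⁻⁸×0.763×(308.8⁴ − 283.2⁴).
T⁴ − T₀⁴ = 9.09304×10⁹ − 6.43240×10⁹ = 2.66064×10⁹ K⁴, so P_net = 107 W.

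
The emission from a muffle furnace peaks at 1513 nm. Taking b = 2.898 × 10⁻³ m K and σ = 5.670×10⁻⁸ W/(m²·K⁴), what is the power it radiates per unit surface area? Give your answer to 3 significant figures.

I ≈ 7.63×10⁵ W/m²

Wien's law: T = b/λ_max = 2.898×10⁻³/1.513×10⁻⁶ = 1915.40 K.
Then I = σT⁴ = 5.670×10⁻⁸×(1915.40)⁴ = 7.63×10⁵ W/m².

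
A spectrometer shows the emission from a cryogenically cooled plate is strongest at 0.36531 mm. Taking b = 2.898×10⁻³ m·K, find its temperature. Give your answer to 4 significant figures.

T ≈ 7.933 K

Wien's law gives T = b/λ_max = (2.898×10⁻³ m·K)/(3.6531×10⁻⁴ m) = 7.933 K.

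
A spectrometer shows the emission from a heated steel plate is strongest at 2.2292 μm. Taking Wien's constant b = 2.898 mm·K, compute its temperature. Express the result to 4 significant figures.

Wien's law gives T = b/λ_max = (2.898×10⁻³ m·K)/(2.2292×10⁻⁶ m) = 1300 K.

T ≈ 1300 K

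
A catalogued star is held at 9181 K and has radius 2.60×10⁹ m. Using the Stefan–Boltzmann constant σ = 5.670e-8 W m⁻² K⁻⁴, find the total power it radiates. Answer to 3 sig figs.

P ≈ 3.42×10²⁸ W

Surface area A = 4πR² = 4π(2.60×10⁹ m)² = 8.49487×10¹⁹ m².
P = σAT⁴ = 5.670×10⁻⁸ × 8.49487×10¹⁹ × (9181)⁴ = 3.42×10²⁸ W.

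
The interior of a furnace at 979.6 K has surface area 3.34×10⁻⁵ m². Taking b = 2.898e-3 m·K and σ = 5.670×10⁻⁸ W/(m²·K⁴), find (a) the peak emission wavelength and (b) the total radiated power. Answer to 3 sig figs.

(a) λ_max = b/T = 2.898×10⁻³/979.6 = 2.958×10⁻⁶ m = 2.96 μm.
Area A = 3.34×10⁻⁵ m².
(b) P = σAT⁴ = 5.670×10⁻⁸×3.34×10⁻⁵×(979.6)⁴ = 1.74 W.

λ_max ≈ 2.96 μm; P ≈ 1.74 W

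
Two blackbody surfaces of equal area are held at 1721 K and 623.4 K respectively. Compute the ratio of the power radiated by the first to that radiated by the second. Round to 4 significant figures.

With equal areas, P₁/P₂ = (T₁/T₂)⁴ = (1721/623.4)⁴ = 58.08.

P₁/P₂ ≈ 58.08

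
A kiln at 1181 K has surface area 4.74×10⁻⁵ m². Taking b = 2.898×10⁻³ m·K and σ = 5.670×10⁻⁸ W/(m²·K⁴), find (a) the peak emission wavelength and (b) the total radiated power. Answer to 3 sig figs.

(a) λ_max = b/T = 2.898×10⁻³/1181 = 2.454×10⁻⁶ m = 2.45×10³ nm.
Area A = 4.74×10⁻⁵ m².
(b) P = σAT⁴ = 5.670×10⁻⁸×4.74×10⁻⁵×(1181)⁴ = 5.23 W.

λ_max ≈ 2.45×10³ nm; P ≈ 5.23 W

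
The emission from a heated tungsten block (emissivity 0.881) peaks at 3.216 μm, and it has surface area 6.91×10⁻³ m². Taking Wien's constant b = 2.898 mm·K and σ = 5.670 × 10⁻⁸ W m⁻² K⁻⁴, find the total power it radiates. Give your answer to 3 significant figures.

Wien's law: T = b/λ_max = 2.898×10⁻³/3.216×10⁻⁶ = 901.119 K.
Area A = 6.91×10⁻³ m².
Then P = εσAT⁴ = 0.881×5.670×10⁻⁸×6.91×10⁻³×(901.119)⁴ = 228 W.

P ≈ 228 W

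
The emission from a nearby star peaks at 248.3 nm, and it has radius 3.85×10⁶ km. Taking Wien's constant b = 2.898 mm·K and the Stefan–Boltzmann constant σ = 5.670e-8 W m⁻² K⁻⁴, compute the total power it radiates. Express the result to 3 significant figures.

Wien's law: T = b/λ_max = 2.898×10⁻³/2.483×10⁻⁷ = 11671.4 K.
Surface area A = 4πR² = 4π(3.85×10⁹ m)² = 1.86265×10²⁰ m².
Then P = σAT⁴ = 5.670×10⁻⁸×1.86265×10²⁰×(11671.4)⁴ = 1.96×10²⁹ W.

P ≈ 1.96×10²⁹ W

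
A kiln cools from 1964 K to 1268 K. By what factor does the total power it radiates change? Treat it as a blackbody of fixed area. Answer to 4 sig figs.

P ∝ T⁴, so P₂/P₁ = (T₂/T₁)⁴ = (1268/1964)⁴ = (0.645621)⁴ = 0.1737.

P₂/P₁ ≈ 0.1737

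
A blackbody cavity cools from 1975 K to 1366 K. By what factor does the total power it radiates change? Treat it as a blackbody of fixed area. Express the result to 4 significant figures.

P₂/P₁ ≈ 0.2288

P ∝ T⁴, so P₂/P₁ = (T₂/T₁)⁴ = (1366/1975)⁴ = (0.691646)⁴ = 0.2288.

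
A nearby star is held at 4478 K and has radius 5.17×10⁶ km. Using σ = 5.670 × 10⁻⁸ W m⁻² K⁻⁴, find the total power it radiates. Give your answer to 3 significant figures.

Surface area A = 4πR² = 4π(5.17×10⁹ m)² = 3.35885×10²⁰ m².
P = σAT⁴ = 5.670×10⁻⁸ × 3.35885×10²⁰ × (4478)⁴ = 7.66×10²⁷ W.

P ≈ 7.66×10²⁷ W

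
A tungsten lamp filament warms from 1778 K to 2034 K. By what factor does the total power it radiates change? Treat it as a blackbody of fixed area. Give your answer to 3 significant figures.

P ∝ T⁴, so P₂/P₁ = (T₂/T₁)⁴ = (2034/1778)⁴ = (1.14398)⁴ = 1.71.

P₂/P₁ ≈ 1.71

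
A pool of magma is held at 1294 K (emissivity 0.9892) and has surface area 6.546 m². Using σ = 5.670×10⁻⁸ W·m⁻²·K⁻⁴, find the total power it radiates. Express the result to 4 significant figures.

P ≈ 1.029×10⁶ W

Area A = 6.546 m².
P = εσAT⁴ = 0.9892 × 5.670×10⁻⁸ × 6.546 × (1294)⁴ = 1.029×10⁶ W.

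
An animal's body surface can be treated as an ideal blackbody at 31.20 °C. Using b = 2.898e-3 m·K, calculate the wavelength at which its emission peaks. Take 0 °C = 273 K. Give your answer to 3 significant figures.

T = 31.20 °C + 273 = 304.20 K.
Wien's displacement law: λ_max = b/T = (2.898×10⁻³ m·K)/(304.20 K) = 9.527×10⁻⁶ m.
That is 9.53 μm, in the infrared range.

λ_max ≈ 9.53 μm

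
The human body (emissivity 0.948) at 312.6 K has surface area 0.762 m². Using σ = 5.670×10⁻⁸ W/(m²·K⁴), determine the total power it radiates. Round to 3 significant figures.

P ≈ 391 W

Area A = 0.762 m².
P = εσAT⁴ = 0.948 × 5.670×10⁻⁸ × 0.762 × (312.6)⁴ = 391 W.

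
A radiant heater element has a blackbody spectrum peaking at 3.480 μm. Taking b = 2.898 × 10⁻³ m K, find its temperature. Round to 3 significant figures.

T ≈ 833 K

Wien's law gives T = b/λ_max = (2.898×10⁻³ m·K)/(3.480×10⁻⁶ m) = 833 K.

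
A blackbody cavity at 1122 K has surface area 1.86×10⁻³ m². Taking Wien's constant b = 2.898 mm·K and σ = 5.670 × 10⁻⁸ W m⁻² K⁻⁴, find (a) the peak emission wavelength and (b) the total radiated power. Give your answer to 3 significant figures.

λ_max ≈ 2.58 μm; P ≈ 167 W

(a) λ_max = b/T = 2.898×10⁻³/1122 = 2.583×10⁻⁶ m = 2.58 μm.
Area A = 1.86×10⁻³ m².
(b) P = σAT⁴ = 5.670×10⁻⁸×1.86×10⁻³×(1122)⁴ = 167 W.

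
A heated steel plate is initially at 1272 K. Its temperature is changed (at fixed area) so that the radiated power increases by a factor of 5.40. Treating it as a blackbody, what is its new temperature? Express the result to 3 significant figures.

P ∝ T⁴, so T₂/T₁ = (P₂/P₁)^(1/4) = (5.40)^(1/4) = 1.52440.
T₂ = 1272 × 1.52440 = 1.94×10³ K.

T₂ ≈ 1.94×10³ K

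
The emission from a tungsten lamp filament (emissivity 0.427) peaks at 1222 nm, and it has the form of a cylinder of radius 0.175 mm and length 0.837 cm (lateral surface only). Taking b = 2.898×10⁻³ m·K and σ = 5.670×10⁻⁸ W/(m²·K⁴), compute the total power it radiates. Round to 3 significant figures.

Wien's law: T = b/λ_max = 2.898×10⁻³/1.222×10⁻⁶ = 2371.52 K.
Lateral area A = 2πrL = 2π×1.75×10⁻⁴×8.37×10⁻³ = 9.20330×10⁻⁶ m².
Then P = εσAT⁴ = 0.427×5.670×10⁻⁸×9.20330×10⁻⁶×(2371.52)⁴ = 7.05 W.

P ≈ 7.05 W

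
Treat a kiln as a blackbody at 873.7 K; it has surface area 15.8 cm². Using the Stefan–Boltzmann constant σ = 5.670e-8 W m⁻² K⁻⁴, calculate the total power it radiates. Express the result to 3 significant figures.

Area A = 15.8 cm² = 1.58×10⁻³ m².
P = σAT⁴ = 5.670×10⁻⁸ × 1.58×10⁻³ × (873.7)⁴ = 52.2 W.

P ≈ 52.2 W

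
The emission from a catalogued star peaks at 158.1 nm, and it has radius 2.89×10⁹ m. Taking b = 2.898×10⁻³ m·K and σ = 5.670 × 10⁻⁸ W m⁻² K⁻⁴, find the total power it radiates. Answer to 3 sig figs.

Wien's law: T = b/λ_max = 2.898×10⁻³/1.581×10⁻⁷ = 18330.2 K.
Surface area A = 4πR² = 4π(2.89×10⁹ m)² = 1.04956×10²⁰ m².
Then P = σAT⁴ = 5.670×10⁻⁸×1.04956×10²⁰×(18330.2)⁴ = 6.72×10²⁹ W.

P ≈ 6.72×10²⁹ W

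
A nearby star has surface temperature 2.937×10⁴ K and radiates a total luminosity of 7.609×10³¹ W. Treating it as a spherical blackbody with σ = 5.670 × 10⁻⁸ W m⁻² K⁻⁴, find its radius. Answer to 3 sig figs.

L = 4πR²σT⁴ ⇒ R = √(L/(4πσT⁴)).
σT⁴ = 4.21890×10¹⁰ W/m², so R = √(7.609×10³¹/(4π×4.21890×10¹⁰)) = 1.20×10¹⁰ m.

R ≈ 1.20×10¹⁰ m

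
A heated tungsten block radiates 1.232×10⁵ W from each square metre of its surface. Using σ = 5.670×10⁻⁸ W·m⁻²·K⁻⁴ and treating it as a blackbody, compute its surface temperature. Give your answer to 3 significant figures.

I = σT⁴, so T = (I/σ)^(1/4) = (1.232×10⁵/(5.670×10⁻⁸))^(1/4) = 1.21×10³ K.

T ≈ 1.21×10³ K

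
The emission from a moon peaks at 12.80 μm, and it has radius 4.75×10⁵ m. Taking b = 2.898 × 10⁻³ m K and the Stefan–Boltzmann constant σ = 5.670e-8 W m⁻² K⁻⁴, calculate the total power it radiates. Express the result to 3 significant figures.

P ≈ 4.22×10¹⁴ W

Wien's law: T = b/λ_max = 2.898×10⁻³/1.280×10⁻⁵ = 226.406 K.
Surface area A = 4πR² = 4π(4.75×10⁵ m)² = 2.83529×10¹² m².
Then P = σAT⁴ = 5.670×10⁻⁸×2.83529×10¹²×(226.406)⁴ = 4.22×10¹⁴ W.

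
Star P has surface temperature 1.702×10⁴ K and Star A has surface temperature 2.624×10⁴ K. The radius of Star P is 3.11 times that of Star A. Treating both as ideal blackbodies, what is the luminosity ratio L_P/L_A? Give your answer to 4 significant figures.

L ∝ R²T⁴, so L_P/L_A = (R_P/R_A)²(T_P/T_A)⁴ = (3.11)² × (1.702×10⁴/2.624×10⁴)⁴ = 9.6721 × 0.177004 = 1.712.

L_P/L_A ≈ 1.712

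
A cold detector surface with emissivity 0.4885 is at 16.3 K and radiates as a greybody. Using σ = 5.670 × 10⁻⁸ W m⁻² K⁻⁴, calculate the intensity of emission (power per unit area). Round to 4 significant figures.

Stefan–Boltzmann: I = εσT⁴ = 0.4885 × 5.670×10⁻⁸ × (16.3)⁴ = 1.955×10⁻³ W/m².

I ≈ 1.955×10⁻³ W/m²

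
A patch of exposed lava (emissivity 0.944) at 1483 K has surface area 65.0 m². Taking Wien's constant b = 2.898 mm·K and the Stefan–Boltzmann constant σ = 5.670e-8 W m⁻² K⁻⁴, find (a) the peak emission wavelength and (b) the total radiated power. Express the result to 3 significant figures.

λ_max ≈ 1.95 μm; P ≈ 1.68×10⁷ W

(a) λ_max = b/T = 2.898×10⁻³/1483 = 1.954×10⁻⁶ m = 1.95 μm.
Area A = 65.0 m².
(b) P = εσAT⁴ = 0.944×5.670×10⁻⁸×65.0×(1483)⁴ = 1.68×10⁷ W.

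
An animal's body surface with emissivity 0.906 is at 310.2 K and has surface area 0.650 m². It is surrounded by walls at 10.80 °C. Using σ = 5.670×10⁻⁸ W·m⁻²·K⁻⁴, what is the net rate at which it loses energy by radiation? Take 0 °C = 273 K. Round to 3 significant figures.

Net loss ≈ 92.6 W

Surroundings: T = 10.80 °C + 273 = 283.80 K.
Area A = 0.650 m².
Net radiated power P_net = εσA(T⁴ − T₀⁴) = 0.906×5.670×10⁻⁸×0.650×(310.2⁴ − 283.80⁴).
T⁴ − T₀⁴ = 9.25907×10⁹ − 6.48708×10⁹ = 2.77199×10⁹ K⁴, so P_net = 92.6 W.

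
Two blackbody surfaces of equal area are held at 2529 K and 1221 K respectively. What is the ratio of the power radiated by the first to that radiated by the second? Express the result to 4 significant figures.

P₁/P₂ ≈ 18.40

With equal areas, P₁/P₂ = (T₁/T₂)⁴ = (2529/1221)⁴ = 18.40.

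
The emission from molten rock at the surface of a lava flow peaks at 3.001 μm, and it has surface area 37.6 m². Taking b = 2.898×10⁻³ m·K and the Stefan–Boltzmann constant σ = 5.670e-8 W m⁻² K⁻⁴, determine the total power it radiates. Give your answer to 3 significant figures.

Wien's law: T = b/λ_max = 2.898×10⁻³/3.001×10⁻⁶ = 965.678 K.
Area A = 37.6 m².
Then P = σAT⁴ = 5.670×10⁻⁸×37.6×(965.678)⁴ = 1.85×10⁶ W.

P ≈ 1.85×10⁶ W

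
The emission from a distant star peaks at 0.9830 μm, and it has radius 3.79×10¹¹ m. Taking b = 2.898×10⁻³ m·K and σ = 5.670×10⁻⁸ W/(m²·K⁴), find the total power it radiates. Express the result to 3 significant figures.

P ≈ 7.73×10³⁰ W

Wien's law: T = b/λ_max = 2.898×10⁻³/9.830×10⁻⁷ = 2948.12 K.
Surface area A = 4πR² = 4π(3.79×10¹¹ m)² = 1.80505×10²⁴ m².
Then P = σAT⁴ = 5.670×10⁻⁸×1.80505×10²⁴×(2948.12)⁴ = 7.73×10³⁰ W.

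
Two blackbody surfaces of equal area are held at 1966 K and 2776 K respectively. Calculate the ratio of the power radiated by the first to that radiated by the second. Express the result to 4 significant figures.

P₁/P₂ ≈ 0.2516

With equal areas, P₁/P₂ = (T₁/T₂)⁴ = (1966/2776)⁴ = 0.2516.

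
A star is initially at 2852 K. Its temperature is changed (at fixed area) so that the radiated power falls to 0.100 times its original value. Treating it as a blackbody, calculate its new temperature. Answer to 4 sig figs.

T₂ ≈ 1604 K

P ∝ T⁴, so T₂/T₁ = (P₂/P₁)^(1/4) = (0.100)^(1/4) = 0.562341.
T₂ = 2852 × 0.562341 = 1604 K.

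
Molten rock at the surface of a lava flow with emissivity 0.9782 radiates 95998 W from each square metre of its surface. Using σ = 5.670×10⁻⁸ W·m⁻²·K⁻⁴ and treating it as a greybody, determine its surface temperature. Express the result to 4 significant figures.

T ≈ 1147 K

I = εσT⁴, so T = (I/εσ)^(1/4) = (95998/(0.9782×5.670×10⁻⁸))^(1/4) = 1147 K.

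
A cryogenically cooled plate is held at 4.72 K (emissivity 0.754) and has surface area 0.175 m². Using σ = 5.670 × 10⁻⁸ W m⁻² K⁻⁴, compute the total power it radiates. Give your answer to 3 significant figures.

Area A = 0.175 m².
P = εσAT⁴ = 0.754 × 5.670×10⁻⁸ × 0.175 × (4.72)⁴ = 3.71×10⁻⁶ W.

P ≈ 3.71×10⁻⁶ W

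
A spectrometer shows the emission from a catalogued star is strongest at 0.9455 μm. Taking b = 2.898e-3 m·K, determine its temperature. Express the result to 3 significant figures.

T ≈ 3.07×10³ K

Wien's law gives T = b/λ_max = (2.898×10⁻³ m·K)/(9.455×10⁻⁷ m) = 3.07×10³ K.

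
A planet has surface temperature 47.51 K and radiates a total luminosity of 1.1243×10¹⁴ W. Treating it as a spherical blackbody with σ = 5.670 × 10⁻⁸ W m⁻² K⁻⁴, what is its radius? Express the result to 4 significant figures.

L = 4πR²σT⁴ ⇒ R = √(L/(4πσT⁴)).
σT⁴ = 0.288884 W/m², so R = √(1.1243×10¹⁴/(4π×0.288884)) = 5.565×10⁶ m.

R ≈ 5.565×10⁶ m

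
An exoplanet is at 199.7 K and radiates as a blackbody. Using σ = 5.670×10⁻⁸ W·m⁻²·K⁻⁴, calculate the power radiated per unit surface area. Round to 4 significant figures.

I ≈ 90.18 W/m²

Stefan–Boltzmann: I = σT⁴ = 5.670×10⁻⁸ × (199.7)⁴ = 90.18 W/m².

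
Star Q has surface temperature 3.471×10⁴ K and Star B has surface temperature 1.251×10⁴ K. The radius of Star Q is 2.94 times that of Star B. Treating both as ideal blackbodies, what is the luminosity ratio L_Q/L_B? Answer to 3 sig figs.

L_Q/L_B ≈ 512

L ∝ R²T⁴, so L_Q/L_B = (R_Q/R_B)²(T_Q/T_B)⁴ = (2.94)² × (3.471×10⁴/1.251×10⁴)⁴ = 8.6436 × 59.2638 = 512.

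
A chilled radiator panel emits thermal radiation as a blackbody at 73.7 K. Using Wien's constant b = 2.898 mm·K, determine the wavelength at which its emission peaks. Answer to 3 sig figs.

λ_max ≈ 39.3 μm

Wien's displacement law: λ_max = b/T = (2.898×10⁻³ m·K)/(73.7 K) = 3.932×10⁻⁵ m.
That is 39.3 μm, in the infrared range.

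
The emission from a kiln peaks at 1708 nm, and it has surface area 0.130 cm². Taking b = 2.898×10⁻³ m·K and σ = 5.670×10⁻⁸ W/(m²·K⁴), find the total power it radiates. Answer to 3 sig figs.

Wien's law: T = b/λ_max = 2.898×10⁻³/1.708×10⁻⁶ = 1696.72 K.
Area A = 0.130 cm² = 1.30×10⁻⁵ m².
Then P = σAT⁴ = 5.670×10⁻⁸×1.30×10⁻⁵×(1696.72)⁴ = 6.11 W.

P ≈ 6.11 W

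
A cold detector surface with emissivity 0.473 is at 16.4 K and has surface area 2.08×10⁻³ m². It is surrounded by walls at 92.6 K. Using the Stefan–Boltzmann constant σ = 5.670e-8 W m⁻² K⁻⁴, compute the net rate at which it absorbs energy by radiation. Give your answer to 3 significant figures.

Net gain ≈ 4.10×10⁻³ W

Area A = 2.08×10⁻³ m².
Net radiated power P_net = εσA(T⁴ − T₀⁴) = 0.473×5.670×10⁻⁸×2.08×10⁻³×(16.4⁴ − 92.6⁴).
T⁴ − T₀⁴ = 72339.5 − 7.35265×10⁷ = -7.34542×10⁷ K⁴, so P_net = -4.10×10⁻³ W — negative, meaning a net gain of 4.10×10⁻³ W.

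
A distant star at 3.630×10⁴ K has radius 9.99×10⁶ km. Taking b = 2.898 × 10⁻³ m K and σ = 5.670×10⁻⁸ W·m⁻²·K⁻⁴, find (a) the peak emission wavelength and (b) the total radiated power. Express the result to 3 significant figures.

(a) λ_max = b/T = 2.898×10⁻³/3.630×10⁴ = 7.983×10⁻⁸ m = 79.8 nm.
Surface area A = 4πR² = 4π(9.99×10⁹ m)² = 1.25413×10²¹ m².
(b) P = σAT⁴ = 5.670×10⁻⁸×1.25413×10²¹×(3.630×10⁴)⁴ = 1.23×10³² W.

λ_max ≈ 79.8 nm; P ≈ 1.23×10³² W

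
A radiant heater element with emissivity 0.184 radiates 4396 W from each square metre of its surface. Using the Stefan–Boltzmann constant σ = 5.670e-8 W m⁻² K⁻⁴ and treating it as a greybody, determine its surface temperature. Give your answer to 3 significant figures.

I = εσT⁴, so T = (I/εσ)^(1/4) = (4396/(0.184×5.670×10⁻⁸))^(1/4) = 806 K.

T ≈ 806 K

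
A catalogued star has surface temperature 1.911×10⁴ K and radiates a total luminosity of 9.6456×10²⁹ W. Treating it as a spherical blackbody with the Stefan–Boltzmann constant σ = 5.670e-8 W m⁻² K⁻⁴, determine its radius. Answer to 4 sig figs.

R ≈ 3.186×10⁹ m

L = 4πR²σT⁴ ⇒ R = √(L/(4πσT⁴)).
σT⁴ = 7.56181×10⁹ W/m², so R = √(9.6456×10²⁹/(4π×7.56181×10⁹)) = 3.186×10⁹ m.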